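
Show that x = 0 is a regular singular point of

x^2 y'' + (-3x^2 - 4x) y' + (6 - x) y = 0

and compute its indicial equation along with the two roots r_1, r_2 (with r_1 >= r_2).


Divide by x^2 to reach normal form y'' + P_1(x) y' + P_2(x) y = 0 with P_1(x) = -3 - 4/x and P_2(x) = -1/x + 6/x^2.
x = 0 is a singular point because the y'-coefficient -3 - 4/x has a pole at x = 0 and the y-coefficient -1/x + 6/x^2 has a pole at x = 0.
It is a regular singular point because x P_1(x) = p(x) = -3x - 4 and x^2 P_2(x) = q(x) = 6 - x are polynomials, hence analytic at x = 0.
p(0) = -4,  q(0) = 6.
Indicial equation: r(r-1) + p(0) r + q(0) = 0, i.e. r^2 + (p(0) - 1) r + q(0) = 0, i.e. r^2 - 5 r + 6 = 0.
Discriminant: (-5)^2 - 4(6) = 1, so r = (5 ± 1)/2.
Solving: r_1 = 3, r_2 = 2.

indicial: r^2 - 5 r + 6 = 0; roots r_1 = 3, r_2 = 2


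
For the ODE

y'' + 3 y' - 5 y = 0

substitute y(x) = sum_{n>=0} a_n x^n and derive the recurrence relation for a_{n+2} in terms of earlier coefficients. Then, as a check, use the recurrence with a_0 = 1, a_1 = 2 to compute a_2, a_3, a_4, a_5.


Substitute y = sum_n a_n x^n.
y''(x) has coefficient (n+2)(n+1) a_{n+2} at x^n;
3 y'(x) has coefficient 3 (n+1) a_{n+1} at x^n;
-5 y(x) has coefficient -5 a_n at x^n.
Matching x^n: (n+2)(n+1) a_{n+2} + 3 (n+1) a_{n+1} - 5 a_n = 0.
Thus a_{n+2} = [-3 (n+1) a_{n+1} + 5 a_n] / ((n+1)(n+2)).

Check with a_0 = 1, a_1 = 2 (apply the recurrence for n = 0, 1, 2, 3): a_0 = 1, a_1 = 2, a_2 = -1/2, a_3 = 13/6, a_4 = -11/6, a_5 = 197/120.

a_(n+2) = [-3 (n+1) a_(n+1) + 5 a_n] / ((n+1)(n+2)); check: a_0 = 1, a_1 = 2, a_2 = -1/2, a_3 = 13/6, a_4 = -11/6, a_5 = 197/120


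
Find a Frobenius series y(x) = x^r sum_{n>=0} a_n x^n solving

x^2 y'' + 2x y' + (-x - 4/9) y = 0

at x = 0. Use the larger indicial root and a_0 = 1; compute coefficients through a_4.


Write in Frobenius form y'' + (p(x)/x) y' + (q(x)/x^2) y = 0:
  p(x) = 2,  q(x) = -x - 4/9.
Indicial equation: r(r-1) + (2) r + (-4/9) = 0 -> roots r_1 = 1/3, r_2 = -4/3.
Take r = r_1 = 1/3. Let y(x) = x^r sum_{n>=0} a_n x^n with a_0 = 1.
Substitute y = x^r sum a_n x^n and match x^{r+n}. The recurrence is
  D(n) a_n - 1 a_{n-1} = 0,  where D(n) = (r+n)(r+n-1) + (2)(r+n) + (-4/9).
  a_n = 1 / D(n) * a_{n-1}.
Since the indicial polynomial factors as (r - r_1)(r - r_2), D(n) = (r_1 + n - r_1)(r_1 + n - r_2) = n(n + 5/3).
Evaluating step by step (a_0 = 1):
  n = 1: D(1) = 1(1 + 5/3) = 8/3; numerator = 1(1) = 1; a_1 = (1)/(8/3) = 3/8
  n = 2: D(2) = 2(2 + 5/3) = 22/3; numerator = 1(3/8) = 3/8; a_2 = (3/8)/(22/3) = 9/176
  n = 3: D(3) = 3(3 + 5/3) = 14; numerator = 1(9/176) = 9/176; a_3 = (9/176)/(14) = 9/2464
  n = 4: D(4) = 4(4 + 5/3) = 68/3; numerator = 1(9/2464) = 9/2464; a_4 = (9/2464)/(68/3) = 27/167552

r = 1/3; a_0 = 1; a_1 = 3/8; a_2 = 9/176; a_3 = 9/2464; a_4 = 27/167552


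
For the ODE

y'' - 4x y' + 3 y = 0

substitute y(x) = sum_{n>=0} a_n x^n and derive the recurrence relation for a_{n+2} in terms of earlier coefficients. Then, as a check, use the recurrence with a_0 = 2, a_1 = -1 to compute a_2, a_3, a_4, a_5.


Substitute y = sum_n a_n x^n.
y''(x) has coefficient (n+2)(n+1) a_{n+2} at x^n;
-4 x y'(x) has coefficient -4 n a_n at x^n (shift);
3 y(x) has coefficient 3 a_n at x^n.
Matching x^n: (n+2)(n+1) a_{n+2} + (-4n + 3) a_n = 0.
Thus a_{n+2} = (4n - 3) / ((n+1)(n+2)) * a_n.

Check with a_0 = 2, a_1 = -1 (apply the recurrence for n = 0, 1, 2, 3): a_0 = 2, a_1 = -1, a_2 = -3, a_3 = -1/6, a_4 = -5/4, a_5 = -3/40.

a_(n+2) = (4n - 3) / ((n+1)(n+2)) * a_n; check: a_0 = 2, a_1 = -1, a_2 = -3, a_3 = -1/6, a_4 = -5/4, a_5 = -3/40


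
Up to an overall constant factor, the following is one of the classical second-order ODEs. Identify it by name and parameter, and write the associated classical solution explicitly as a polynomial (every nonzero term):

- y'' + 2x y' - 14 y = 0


All three coefficients share the factor -1; dividing through by -1 gives  y'' - 2x y' + 14 y = 0.
This matches the Hermite equation y'' - 2x y' + 2n y = 0 with 2n = 14, so n = 7; the polynomial solution is H_7(x).
With y = sum_k a_k x^k, matching x^k gives (k+2)(k+1) a_{k+2} = 2(k - n) a_k = 2(k - 7) a_k. The right side vanishes at k = 7, so the series with the parity of 7 terminates at degree 7.
Standard normalization: leading coefficient of H_n is 2^n, so a_7 = 2^7 = 128. Work downward with a_k = (k+1)(k+2) a_{k+2} / (2(k - n)):
  a_5 = (6)(7)(128) / (2(5 - 7)) = 5376/(-4) = -1344
  a_3 = (4)(5)(-1344) / (2(3 - 7)) = -26880/(-8) = 3360
  a_1 = (2)(3)(3360) / (2(1 - 7)) = 20160/(-12) = -1680
Hence H_7(x) = 128 x^7 - 1344 x^5 + 3360 x^3 - 1680 x.

H_7(x); series = 128 x^7 - 1344 x^5 + 3360 x^3 - 1680 x


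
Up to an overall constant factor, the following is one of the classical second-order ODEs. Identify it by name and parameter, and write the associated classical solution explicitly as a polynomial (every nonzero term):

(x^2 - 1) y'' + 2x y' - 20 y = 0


All three coefficients share the factor -1; dividing through by -1 gives  (1 - x^2) y'' - 2x y' + 20 y = 0.
This matches the Legendre equation (1 - x^2) y'' - 2x y' + n(n+1) y = 0 (note the -2x y' term) with n(n+1) = 20, so n = 4; the polynomial solution is P_4(x).
With y = sum_k a_k x^k, matching x^k gives (k+2)(k+1) a_{k+2} = [k(k+1) - n(n+1)] a_k = (k - 4)(k + 5) a_k. The right side vanishes at k = 4, so the series with the parity of 4 terminates at degree 4.
Standard normalization (P_n(1) = 1): leading coefficient (2n)!/(2^n (n!)^2) = 40320/(16*576) = 35/8, so a_4 = 35/8. Work downward with a_k = (k+1)(k+2) a_{k+2} / ((k - 4)(k + 5)):
  a_2 = (3)(4)(35/8) / ((2 - 4)(2 + 5)) = (105/2)/(-14) = -15/4
  a_0 = (1)(2)(-15/4) / ((0 - 4)(0 + 5)) = (-15/2)/(-20) = 3/8
Hence P_4(x) = 35 x^4/8 - 15 x^2/4 + 3/8.

P_4(x); series = 35 x^4/8 - 15 x^2/4 + 3/8


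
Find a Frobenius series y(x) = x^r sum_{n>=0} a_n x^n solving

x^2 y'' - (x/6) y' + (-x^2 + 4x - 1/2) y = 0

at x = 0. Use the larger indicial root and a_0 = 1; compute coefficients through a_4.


Write in Frobenius form y'' + (p(x)/x) y' + (q(x)/x^2) y = 0:
  p(x) = -1/6,  q(x) = -x^2 + 4x - 1/2.
Indicial equation: r(r-1) + (-1/6) r + (-1/2) = 0 -> roots r_1 = 3/2, r_2 = -1/3.
Take r = r_1 = 3/2. Let y(x) = x^r sum_{n>=0} a_n x^n with a_0 = 1.
Substitute y = x^r sum a_n x^n and match x^{r+n}. The recurrence is
  D(n) a_n + 4 a_{n-1} - 1 a_{n-2} = 0,  where D(n) = (r+n)(r+n-1) + (-1/6)(r+n) + (-1/2).
  a_n = [-4 a_{n-1} + 1 a_{n-2}] / D(n).
Since the indicial polynomial factors as (r - r_1)(r - r_2), D(n) = (r_1 + n - r_1)(r_1 + n - r_2) = n(n + 11/6).
Evaluating step by step (a_0 = 1):
  n = 1: D(1) = 1(1 + 11/6) = 17/6; numerator = -4(1) = -4; a_1 = (-4)/(17/6) = -24/17
  n = 2: D(2) = 2(2 + 11/6) = 23/3; numerator = -4(-24/17) + 1(1) = 113/17; a_2 = (113/17)/(23/3) = 339/391
  n = 3: D(3) = 3(3 + 11/6) = 29/2; numerator = -4(339/391) + 1(-24/17) = -1908/391; a_3 = (-1908/391)/(29/2) = -3816/11339
  n = 4: D(4) = 4(4 + 11/6) = 70/3; numerator = -4(-3816/11339) + 1(339/391) = 25095/11339; a_4 = (25095/11339)/(70/3) = 2151/22678

r = 3/2; a_0 = 1; a_1 = -24/17; a_2 = 339/391; a_3 = -3816/11339; a_4 = 2151/22678


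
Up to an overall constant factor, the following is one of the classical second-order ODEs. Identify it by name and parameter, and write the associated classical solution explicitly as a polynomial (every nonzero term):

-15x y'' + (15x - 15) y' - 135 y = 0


All three coefficients share the factor -15; dividing through by -15 gives  x y'' + (1 - x) y' + 9 y = 0.
This matches the Laguerre equation x y'' + (1 - x) y' + n y = 0 with n = 9; the polynomial solution is L_9(x).
With y = sum_k a_k x^k, matching x^k gives (k+1)k a_{k+1} + (k+1) a_{k+1} - k a_k + n a_k = 0, i.e. (k+1)^2 a_{k+1} = (k - n) a_k = (k - 9) a_k. The right side vanishes at k = 9, so the series terminates at degree 9.
Standard normalization L_n(0) = 1 gives a_0 = 1. Work upward with a_{k+1} = (k - 9) a_k / (k+1)^2:
  a_1 = (0 - 9)(1) / 1^2 = -9/1 = -9
  a_2 = (1 - 9)(-9) / 2^2 = 72/4 = 18
  a_3 = (2 - 9)(18) / 3^2 = -126/9 = -14
  a_4 = (3 - 9)(-14) / 4^2 = 84/16 = 21/4
  a_5 = (4 - 9)(21/4) / 5^2 = (-105/4)/25 = -21/20
  a_6 = (5 - 9)(-21/20) / 6^2 = (21/5)/36 = 7/60
  a_7 = (6 - 9)(7/60) / 7^2 = (-7/20)/49 = -1/140
  a_8 = (7 - 9)(-1/140) / 8^2 = (1/70)/64 = 1/4480
  a_9 = (8 - 9)(1/4480) / 9^2 = (-1/4480)/81 = -1/362880
Hence L_9(x) = -x^9/362880 + x^8/4480 - x^7/140 + 7 x^6/60 - 21 x^5/20 + 21 x^4/4 - 14 x^3 + 18 x^2 - 9 x + 1.

L_9(x); series = -x^9/362880 + x^8/4480 - x^7/140 + 7 x^6/60 - 21 x^5/20 + 21 x^4/4 - 14 x^3 + 18 x^2 - 9 x + 1


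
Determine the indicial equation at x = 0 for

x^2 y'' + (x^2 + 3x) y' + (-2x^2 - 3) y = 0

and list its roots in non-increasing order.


Divide by x^2 to reach normal form y'' + P_1(x) y' + P_2(x) y = 0 with P_1(x) = 1 + 3/x and P_2(x) = -2 - 3/x^2.
x = 0 is a singular point because the y'-coefficient 1 + 3/x has a pole at x = 0 and the y-coefficient -2 - 3/x^2 has a pole at x = 0.
It is a regular singular point because x P_1(x) = p(x) = x + 3 and x^2 P_2(x) = q(x) = -2x^2 - 3 are polynomials, hence analytic at x = 0.
p(0) = 3,  q(0) = -3.
Indicial equation: r(r-1) + p(0) r + q(0) = 0, i.e. r^2 + (p(0) - 1) r + q(0) = 0, i.e. r^2 + 2 r - 3 = 0.
Discriminant: (2)^2 - 4(-3) = 16, so r = (-2 ± 4)/2.
Solving: r_1 = 1, r_2 = -3.

indicial: r^2 + 2 r - 3 = 0; roots r_1 = 1, r_2 = -3


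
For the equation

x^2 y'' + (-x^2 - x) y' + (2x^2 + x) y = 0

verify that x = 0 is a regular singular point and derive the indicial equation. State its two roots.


Divide by x^2 to reach normal form y'' + P_1(x) y' + P_2(x) y = 0 with P_1(x) = -1 - 1/x and P_2(x) = 2 + 1/x.
x = 0 is a singular point because the y'-coefficient -1 - 1/x has a pole at x = 0 and the y-coefficient 2 + 1/x has a pole at x = 0.
It is a regular singular point because x P_1(x) = p(x) = -x - 1 and x^2 P_2(x) = q(x) = 2x^2 + x are polynomials, hence analytic at x = 0.
p(0) = -1,  q(0) = 0.
Indicial equation: r(r-1) + p(0) r + q(0) = 0, i.e. r^2 + (p(0) - 1) r + q(0) = 0, i.e. r^2 - 2 r = 0.
Discriminant: (-2)^2 - 4(0) = 4, so r = (2 ± 2)/2.
Solving: r_1 = 2, r_2 = 0.

indicial: r^2 - 2 r = 0; roots r_1 = 2, r_2 = 0


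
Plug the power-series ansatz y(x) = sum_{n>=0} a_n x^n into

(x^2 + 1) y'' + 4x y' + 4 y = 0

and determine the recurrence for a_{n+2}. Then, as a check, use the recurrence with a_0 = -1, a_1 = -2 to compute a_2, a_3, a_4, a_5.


Substitute y = sum_n a_n x^n.
(1 + 1 x^2) y'' contributes (n+2)(n+1) a_{n+2} + n(n-1) a_n at x^n.
4 x y'(x) contributes 4 n a_n at x^n.
4 y(x) contributes 4 a_n at x^n.
Matching x^n: (n+2)(n+1) a_{n+2} + (n(n-1) + 4 n + 4) a_n = 0.
Thus a_{n+2} = (-n(n-1) - 4 n - 4) / ((n+1)(n+2)) * a_n.

Check with a_0 = -1, a_1 = -2 (apply the recurrence for n = 0, 1, 2, 3): a_0 = -1, a_1 = -2, a_2 = 2, a_3 = 8/3, a_4 = -7/3, a_5 = -44/15.

a_(n+2) = (-n(n-1) - 4 n - 4) / ((n+1)(n+2)) * a_n; check: a_0 = -1, a_1 = -2, a_2 = 2, a_3 = 8/3, a_4 = -7/3, a_5 = -44/15


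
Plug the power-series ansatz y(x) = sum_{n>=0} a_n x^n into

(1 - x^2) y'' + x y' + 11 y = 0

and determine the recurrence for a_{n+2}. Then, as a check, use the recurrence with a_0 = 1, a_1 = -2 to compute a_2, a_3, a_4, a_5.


Substitute y = sum_n a_n x^n.
(1 - 1 x^2) y'' contributes (n+2)(n+1) a_{n+2} - n(n-1) a_n at x^n.
x y'(x) contributes n a_n at x^n.
11 y(x) contributes 11 a_n at x^n.
Matching x^n: (n+2)(n+1) a_{n+2} + (-n(n-1) + n + 11) a_n = 0.
Thus a_{n+2} = (n(n-1) - n - 11) / ((n+1)(n+2)) * a_n.

Check with a_0 = 1, a_1 = -2 (apply the recurrence for n = 0, 1, 2, 3): a_0 = 1, a_1 = -2, a_2 = -11/2, a_3 = 4, a_4 = 121/24, a_5 = -8/5.

a_(n+2) = (n(n-1) - n - 11) / ((n+1)(n+2)) * a_n; check: a_0 = 1, a_1 = -2, a_2 = -11/2, a_3 = 4, a_4 = 121/24, a_5 = -8/5


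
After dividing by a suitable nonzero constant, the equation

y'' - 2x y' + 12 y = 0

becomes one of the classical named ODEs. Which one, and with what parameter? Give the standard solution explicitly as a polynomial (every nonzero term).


The equation is already in a standard form:  y'' - 2x y' + 12 y = 0.
This matches the Hermite equation y'' - 2x y' + 2n y = 0 with 2n = 12, so n = 6; the polynomial solution is H_6(x).
With y = sum_k a_k x^k, matching x^k gives (k+2)(k+1) a_{k+2} = 2(k - n) a_k = 2(k - 6) a_k. The right side vanishes at k = 6, so the series with the parity of 6 terminates at degree 6.
Standard normalization: leading coefficient of H_n is 2^n, so a_6 = 2^6 = 64. Work downward with a_k = (k+1)(k+2) a_{k+2} / (2(k - n)):
  a_4 = (5)(6)(64) / (2(4 - 6)) = 1920/(-4) = -480
  a_2 = (3)(4)(-480) / (2(2 - 6)) = -5760/(-8) = 720
  a_0 = (1)(2)(720) / (2(0 - 6)) = 1440/(-12) = -120
Hence H_6(x) = 64 x^6 - 480 x^4 + 720 x^2 - 120.

H_6(x); series = 64 x^6 - 480 x^4 + 720 x^2 - 120


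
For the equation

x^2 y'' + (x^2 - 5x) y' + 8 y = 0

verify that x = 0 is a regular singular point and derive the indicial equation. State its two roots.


Divide by x^2 to reach normal form y'' + P_1(x) y' + P_2(x) y = 0 with P_1(x) = 1 - 5/x and P_2(x) = 8/x^2.
x = 0 is a singular point because the y'-coefficient 1 - 5/x has a pole at x = 0 and the y-coefficient 8/x^2 has a pole at x = 0.
It is a regular singular point because x P_1(x) = p(x) = x - 5 and x^2 P_2(x) = q(x) = 8 are polynomials, hence analytic at x = 0.
p(0) = -5,  q(0) = 8.
Indicial equation: r(r-1) + p(0) r + q(0) = 0, i.e. r^2 + (p(0) - 1) r + q(0) = 0, i.e. r^2 - 6 r + 8 = 0.
Discriminant: (-6)^2 - 4(8) = 4, so r = (6 ± 2)/2.
Solving: r_1 = 4, r_2 = 2.

indicial: r^2 - 6 r + 8 = 0; roots r_1 = 4, r_2 = 2


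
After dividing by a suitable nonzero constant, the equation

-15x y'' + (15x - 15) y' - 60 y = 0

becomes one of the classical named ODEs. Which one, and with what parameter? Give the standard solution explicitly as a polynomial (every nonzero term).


All three coefficients share the factor -15; dividing through by -15 gives  x y'' + (1 - x) y' + 4 y = 0.
This matches the Laguerre equation x y'' + (1 - x) y' + n y = 0 with n = 4; the polynomial solution is L_4(x).
With y = sum_k a_k x^k, matching x^k gives (k+1)k a_{k+1} + (k+1) a_{k+1} - k a_k + n a_k = 0, i.e. (k+1)^2 a_{k+1} = (k - n) a_k = (k - 4) a_k. The right side vanishes at k = 4, so the series terminates at degree 4.
Standard normalization L_n(0) = 1 gives a_0 = 1. Work upward with a_{k+1} = (k - 4) a_k / (k+1)^2:
  a_1 = (0 - 4)(1) / 1^2 = -4/1 = -4
  a_2 = (1 - 4)(-4) / 2^2 = 12/4 = 3
  a_3 = (2 - 4)(3) / 3^2 = -6/9 = -2/3
  a_4 = (3 - 4)(-2/3) / 4^2 = (2/3)/16 = 1/24
Hence L_4(x) = x^4/24 - 2 x^3/3 + 3 x^2 - 4 x + 1.

L_4(x); series = x^4/24 - 2 x^3/3 + 3 x^2 - 4 x + 1


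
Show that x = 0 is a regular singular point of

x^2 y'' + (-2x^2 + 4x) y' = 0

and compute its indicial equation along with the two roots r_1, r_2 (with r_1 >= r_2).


Divide by x^2 to reach normal form y'' + P_1(x) y' + P_2(x) y = 0 with P_1(x) = -2 + 4/x and P_2(x) = 0.
x = 0 is a singular point because the y'-coefficient -2 + 4/x has a pole at x = 0.
It is a regular singular point because x P_1(x) = p(x) = 4 - 2x and x^2 P_2(x) = q(x) = 0 are polynomials, hence analytic at x = 0.
p(0) = 4,  q(0) = 0.
Indicial equation: r(r-1) + p(0) r + q(0) = 0, i.e. r^2 + (p(0) - 1) r + q(0) = 0, i.e. r^2 + 3 r = 0.
Discriminant: (3)^2 - 4(0) = 9, so r = (-3 ± 3)/2.
Solving: r_1 = 0, r_2 = -3.

indicial: r^2 + 3 r = 0; roots r_1 = 0, r_2 = -3


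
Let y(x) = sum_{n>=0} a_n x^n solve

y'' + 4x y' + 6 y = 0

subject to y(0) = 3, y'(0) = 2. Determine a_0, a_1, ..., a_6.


Ansatz: y(x) = sum_{n>=0} a_n x^n, so y'(x) = sum_{n>=1} n a_n x^(n-1) and y''(x) = sum_{n>=2} n(n-1) a_n x^(n-2).
Substitute into P(x) y'' + Q(x) y' + R(x) y = 0 with P(x) = 1, Q(x) = 4x, R(x) = 6, and match powers of x.
Initial conditions: a_0 = 3, a_1 = 2.
Setting the coefficient of each power of x to zero and solving order by order (substituting the coefficients already found):
  x^0: 2 a_2 + 6 a_0 = 0  ->  2 a_2 = -6 a_0 = -18  ->  a_2 = -9
  x^1: 6 a_3 + 10 a_1 = 0  ->  6 a_3 = -10 a_1 = -20  ->  a_3 = -10/3
  x^2: 12 a_4 + 14 a_2 = 0  ->  12 a_4 = -14 a_2 = 126  ->  a_4 = 21/2
  x^3: 20 a_5 + 18 a_3 = 0  ->  20 a_5 = -18 a_3 = 60  ->  a_5 = 3
  x^4: 30 a_6 + 22 a_4 = 0  ->  30 a_6 = -22 a_4 = -231  ->  a_6 = -77/10
Truncated series: y(x) = 3 + 2 x - 9 x^2 - (10/3) x^3 + (21/2) x^4 + 3 x^5 - (77/10) x^6 + O(x^7).

a_0 = 3; a_1 = 2; a_2 = -9; a_3 = -10/3; a_4 = 21/2; a_5 = 3; a_6 = -77/10


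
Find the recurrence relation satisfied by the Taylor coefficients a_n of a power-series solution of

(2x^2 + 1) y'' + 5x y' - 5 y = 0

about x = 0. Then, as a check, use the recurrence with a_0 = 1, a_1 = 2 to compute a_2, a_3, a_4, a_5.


Substitute y = sum_n a_n x^n.
(1 + 2 x^2) y'' contributes (n+2)(n+1) a_{n+2} + 2 n(n-1) a_n at x^n.
5 x y'(x) contributes 5 n a_n at x^n.
-5 y(x) contributes -5 a_n at x^n.
Matching x^n: (n+2)(n+1) a_{n+2} + (2 n(n-1) + 5 n - 5) a_n = 0.
Thus a_{n+2} = (-2 n(n-1) - 5 n + 5) / ((n+1)(n+2)) * a_n.

Check with a_0 = 1, a_1 = 2 (apply the recurrence for n = 0, 1, 2, 3): a_0 = 1, a_1 = 2, a_2 = 5/2, a_3 = 0, a_4 = -15/8, a_5 = 0.

a_(n+2) = (-2 n(n-1) - 5 n + 5) / ((n+1)(n+2)) * a_n; check: a_0 = 1, a_1 = 2, a_2 = 5/2, a_3 = 0, a_4 = -15/8, a_5 = 0


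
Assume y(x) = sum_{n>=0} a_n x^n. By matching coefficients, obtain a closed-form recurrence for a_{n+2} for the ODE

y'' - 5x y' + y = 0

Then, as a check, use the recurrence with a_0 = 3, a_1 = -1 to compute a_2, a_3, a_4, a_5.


Substitute y = sum_n a_n x^n.
y''(x) has coefficient (n+2)(n+1) a_{n+2} at x^n;
-5 x y'(x) has coefficient -5 n a_n at x^n (shift);
y(x) has coefficient 1 a_n at x^n.
Matching x^n: (n+2)(n+1) a_{n+2} + (-5n + 1) a_n = 0.
Thus a_{n+2} = (5n - 1) / ((n+1)(n+2)) * a_n.

Check with a_0 = 3, a_1 = -1 (apply the recurrence for n = 0, 1, 2, 3): a_0 = 3, a_1 = -1, a_2 = -3/2, a_3 = -2/3, a_4 = -9/8, a_5 = -7/15.

a_(n+2) = (5n - 1) / ((n+1)(n+2)) * a_n; check: a_0 = 3, a_1 = -1, a_2 = -3/2, a_3 = -2/3, a_4 = -9/8, a_5 = -7/15


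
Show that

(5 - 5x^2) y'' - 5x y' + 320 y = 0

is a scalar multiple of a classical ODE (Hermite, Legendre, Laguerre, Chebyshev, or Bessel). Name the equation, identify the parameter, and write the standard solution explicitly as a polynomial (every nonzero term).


All three coefficients share the factor 5; dividing through by 5 gives  (1 - x^2) y'' - x y' + 64 y = 0.
This matches the Chebyshev equation (1 - x^2) y'' - x y' + n^2 y = 0 (note the -x y' term, not -2x y') with n^2 = 64, so n = 8; the polynomial solution is T_8(x).
With y = sum_k a_k x^k, matching x^k gives (k+2)(k+1) a_{k+2} = (k^2 - n^2) a_k = (k - 8)(k + 8) a_k. The right side vanishes at k = 8, so the series with the parity of 8 terminates at degree 8.
Standard normalization: leading coefficient of T_n is 2^(n-1), so a_8 = 2^7 = 128. Work downward with a_k = (k+1)(k+2) a_{k+2} / ((k - 8)(k + 8)):
  a_6 = (7)(8)(128) / ((6 - 8)(6 + 8)) = 7168/(-28) = -256
  a_4 = (5)(6)(-256) / ((4 - 8)(4 + 8)) = -7680/(-48) = 160
  a_2 = (3)(4)(160) / ((2 - 8)(2 + 8)) = 1920/(-60) = -32
  a_0 = (1)(2)(-32) / ((0 - 8)(0 + 8)) = -64/(-64) = 1
Hence T_8(x) = 128 x^8 - 256 x^6 + 160 x^4 - 32 x^2 + 1.

T_8(x); series = 128 x^8 - 256 x^6 + 160 x^4 - 32 x^2 + 1


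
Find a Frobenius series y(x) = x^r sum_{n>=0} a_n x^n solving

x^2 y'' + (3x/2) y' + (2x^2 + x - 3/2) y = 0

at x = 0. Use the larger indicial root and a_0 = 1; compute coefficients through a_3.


Write in Frobenius form y'' + (p(x)/x) y' + (q(x)/x^2) y = 0:
  p(x) = 3/2,  q(x) = 2x^2 + x - 3/2.
Indicial equation: r(r-1) + (3/2) r + (-3/2) = 0 -> roots r_1 = 1, r_2 = -3/2.
Take r = r_1 = 1. Let y(x) = x^r sum_{n>=0} a_n x^n with a_0 = 1.
Substitute y = x^r sum a_n x^n and match x^{r+n}. The recurrence is
  D(n) a_n + 1 a_{n-1} + 2 a_{n-2} = 0,  where D(n) = (r+n)(r+n-1) + (3/2)(r+n) + (-3/2).
  a_n = [-1 a_{n-1} - 2 a_{n-2}] / D(n).
Since the indicial polynomial factors as (r - r_1)(r - r_2), D(n) = (r_1 + n - r_1)(r_1 + n - r_2) = n(n + 5/2).
Evaluating step by step (a_0 = 1):
  n = 1: D(1) = 1(1 + 5/2) = 7/2; numerator = -1(1) = -1; a_1 = (-1)/(7/2) = -2/7
  n = 2: D(2) = 2(2 + 5/2) = 9; numerator = -1(-2/7) - 2(1) = -12/7; a_2 = (-12/7)/(9) = -4/21
  n = 3: D(3) = 3(3 + 5/2) = 33/2; numerator = -1(-4/21) - 2(-2/7) = 16/21; a_3 = (16/21)/(33/2) = 32/693

r = 1; a_0 = 1; a_1 = -2/7; a_2 = -4/21; a_3 = 32/693


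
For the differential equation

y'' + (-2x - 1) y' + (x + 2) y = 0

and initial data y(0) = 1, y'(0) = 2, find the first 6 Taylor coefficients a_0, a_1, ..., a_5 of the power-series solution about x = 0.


Ansatz: y(x) = sum_{n>=0} a_n x^n, so y'(x) = sum_{n>=1} n a_n x^(n-1) and y''(x) = sum_{n>=2} n(n-1) a_n x^(n-2).
Substitute into P(x) y'' + Q(x) y' + R(x) y = 0 with P(x) = 1, Q(x) = -2x - 1, R(x) = x + 2, and match powers of x.
Initial conditions: a_0 = 1, a_1 = 2.
Setting the coefficient of each power of x to zero and solving order by order (substituting the coefficients already found):
  x^0: 2 a_2 - a_1 + 2 a_0 = 0  ->  2 a_2 = a_1 - 2 a_0 = 0  ->  a_2 = 0
  x^1: 6 a_3 - 2 a_2 + a_0 = 0  ->  6 a_3 = 2 a_2 - a_0 = -1  ->  a_3 = -1/6
  x^2: 12 a_4 - 3 a_3 - 2 a_2 + a_1 = 0  ->  12 a_4 = 3 a_3 + 2 a_2 - a_1 = -5/2  ->  a_4 = -5/24
  x^3: 20 a_5 - 4 a_4 - 4 a_3 + a_2 = 0  ->  20 a_5 = 4 a_4 + 4 a_3 - a_2 = -3/2  ->  a_5 = -3/40
Truncated series: y(x) = 1 + 2 x - (1/6) x^3 - (5/24) x^4 - (3/40) x^5 + O(x^6).

a_0 = 1; a_1 = 2; a_2 = 0; a_3 = -1/6; a_4 = -5/24; a_5 = -3/40


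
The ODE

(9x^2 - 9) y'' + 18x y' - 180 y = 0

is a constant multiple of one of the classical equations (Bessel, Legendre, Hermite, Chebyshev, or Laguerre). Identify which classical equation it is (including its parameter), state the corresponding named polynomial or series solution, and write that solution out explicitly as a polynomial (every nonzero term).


All three coefficients share the factor -9; dividing through by -9 gives  (1 - x^2) y'' - 2x y' + 20 y = 0.
This matches the Legendre equation (1 - x^2) y'' - 2x y' + n(n+1) y = 0 (note the -2x y' term) with n(n+1) = 20, so n = 4; the polynomial solution is P_4(x).
With y = sum_k a_k x^k, matching x^k gives (k+2)(k+1) a_{k+2} = [k(k+1) - n(n+1)] a_k = (k - 4)(k + 5) a_k. The right side vanishes at k = 4, so the series with the parity of 4 terminates at degree 4.
Standard normalization (P_n(1) = 1): leading coefficient (2n)!/(2^n (n!)^2) = 40320/(16*576) = 35/8, so a_4 = 35/8. Work downward with a_k = (k+1)(k+2) a_{k+2} / ((k - 4)(k + 5)):
  a_2 = (3)(4)(35/8) / ((2 - 4)(2 + 5)) = (105/2)/(-14) = -15/4
  a_0 = (1)(2)(-15/4) / ((0 - 4)(0 + 5)) = (-15/2)/(-20) = 3/8
Hence P_4(x) = 35 x^4/8 - 15 x^2/4 + 3/8.

P_4(x); series = 35 x^4/8 - 15 x^2/4 + 3/8


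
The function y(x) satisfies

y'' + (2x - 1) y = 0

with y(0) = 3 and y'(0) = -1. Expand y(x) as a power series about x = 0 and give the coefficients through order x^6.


Ansatz: y(x) = sum_{n>=0} a_n x^n, so y'(x) = sum_{n>=1} n a_n x^(n-1) and y''(x) = sum_{n>=2} n(n-1) a_n x^(n-2).
Substitute into P(x) y'' + Q(x) y' + R(x) y = 0 with P(x) = 1, Q(x) = 0, R(x) = 2x - 1, and match powers of x.
Initial conditions: a_0 = 3, a_1 = -1.
Setting the coefficient of each power of x to zero and solving order by order (substituting the coefficients already found):
  x^0: 2 a_2 - a_0 = 0  ->  2 a_2 = a_0 = 3  ->  a_2 = 3/2
  x^1: 6 a_3 - a_1 + 2 a_0 = 0  ->  6 a_3 = a_1 - 2 a_0 = -7  ->  a_3 = -7/6
  x^2: 12 a_4 - a_2 + 2 a_1 = 0  ->  12 a_4 = a_2 - 2 a_1 = 7/2  ->  a_4 = 7/24
  x^3: 20 a_5 - a_3 + 2 a_2 = 0  ->  20 a_5 = a_3 - 2 a_2 = -25/6  ->  a_5 = -5/24
  x^4: 30 a_6 - a_4 + 2 a_3 = 0  ->  30 a_6 = a_4 - 2 a_3 = 21/8  ->  a_6 = 7/80
Truncated series: y(x) = 3 - x + (3/2) x^2 - (7/6) x^3 + (7/24) x^4 - (5/24) x^5 + (7/80) x^6 + O(x^7).

a_0 = 3; a_1 = -1; a_2 = 3/2; a_3 = -7/6; a_4 = 7/24; a_5 = -5/24; a_6 = 7/80


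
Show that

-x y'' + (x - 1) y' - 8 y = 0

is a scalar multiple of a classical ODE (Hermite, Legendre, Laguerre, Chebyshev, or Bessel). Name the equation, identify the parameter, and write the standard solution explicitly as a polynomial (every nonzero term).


All three coefficients share the factor -1; dividing through by -1 gives  x y'' + (1 - x) y' + 8 y = 0.
This matches the Laguerre equation x y'' + (1 - x) y' + n y = 0 with n = 8; the polynomial solution is L_8(x).
With y = sum_k a_k x^k, matching x^k gives (k+1)k a_{k+1} + (k+1) a_{k+1} - k a_k + n a_k = 0, i.e. (k+1)^2 a_{k+1} = (k - n) a_k = (k - 8) a_k. The right side vanishes at k = 8, so the series terminates at degree 8.
Standard normalization L_n(0) = 1 gives a_0 = 1. Work upward with a_{k+1} = (k - 8) a_k / (k+1)^2:
  a_1 = (0 - 8)(1) / 1^2 = -8/1 = -8
  a_2 = (1 - 8)(-8) / 2^2 = 56/4 = 14
  a_3 = (2 - 8)(14) / 3^2 = -84/9 = -28/3
  a_4 = (3 - 8)(-28/3) / 4^2 = (140/3)/16 = 35/12
  a_5 = (4 - 8)(35/12) / 5^2 = (-35/3)/25 = -7/15
  a_6 = (5 - 8)(-7/15) / 6^2 = (7/5)/36 = 7/180
  a_7 = (6 - 8)(7/180) / 7^2 = (-7/90)/49 = -1/630
  a_8 = (7 - 8)(-1/630) / 8^2 = (1/630)/64 = 1/40320
Hence L_8(x) = x^8/40320 - x^7/630 + 7 x^6/180 - 7 x^5/15 + 35 x^4/12 - 28 x^3/3 + 14 x^2 - 8 x + 1.

L_8(x); series = x^8/40320 - x^7/630 + 7 x^6/180 - 7 x^5/15 + 35 x^4/12 - 28 x^3/3 + 14 x^2 - 8 x + 1


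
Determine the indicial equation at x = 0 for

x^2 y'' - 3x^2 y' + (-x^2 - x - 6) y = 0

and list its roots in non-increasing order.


Divide by x^2 to reach normal form y'' + P_1(x) y' + P_2(x) y = 0 with P_1(x) = -3 and P_2(x) = -1 - 1/x - 6/x^2.
x = 0 is a singular point because the y-coefficient -1 - 1/x - 6/x^2 has a pole at x = 0.
It is a regular singular point because x P_1(x) = p(x) = -3x and x^2 P_2(x) = q(x) = -x^2 - x - 6 are polynomials, hence analytic at x = 0.
p(0) = 0,  q(0) = -6.
Indicial equation: r(r-1) + p(0) r + q(0) = 0, i.e. r^2 + (p(0) - 1) r + q(0) = 0, i.e. r^2 - 1 r - 6 = 0.
Discriminant: (-1)^2 - 4(-6) = 25, so r = (1 ± 5)/2.
Solving: r_1 = 3, r_2 = -2.

indicial: r^2 - 1 r - 6 = 0; roots r_1 = 3, r_2 = -2


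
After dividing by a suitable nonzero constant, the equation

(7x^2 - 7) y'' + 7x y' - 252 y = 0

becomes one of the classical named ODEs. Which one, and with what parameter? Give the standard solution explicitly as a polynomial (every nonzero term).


All three coefficients share the factor -7; dividing through by -7 gives  (1 - x^2) y'' - x y' + 36 y = 0.
This matches the Chebyshev equation (1 - x^2) y'' - x y' + n^2 y = 0 (note the -x y' term, not -2x y') with n^2 = 36, so n = 6; the polynomial solution is T_6(x).
With y = sum_k a_k x^k, matching x^k gives (k+2)(k+1) a_{k+2} = (k^2 - n^2) a_k = (k - 6)(k + 6) a_k. The right side vanishes at k = 6, so the series with the parity of 6 terminates at degree 6.
Standard normalization: leading coefficient of T_n is 2^(n-1), so a_6 = 2^5 = 32. Work downward with a_k = (k+1)(k+2) a_{k+2} / ((k - 6)(k + 6)):
  a_4 = (5)(6)(32) / ((4 - 6)(4 + 6)) = 960/(-20) = -48
  a_2 = (3)(4)(-48) / ((2 - 6)(2 + 6)) = -576/(-32) = 18
  a_0 = (1)(2)(18) / ((0 - 6)(0 + 6)) = 36/(-36) = -1
Hence T_6(x) = 32 x^6 - 48 x^4 + 18 x^2 - 1.

T_6(x); series = 32 x^6 - 48 x^4 + 18 x^2 - 1


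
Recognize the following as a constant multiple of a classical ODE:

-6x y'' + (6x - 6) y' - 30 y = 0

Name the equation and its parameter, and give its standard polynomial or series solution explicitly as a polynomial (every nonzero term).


All three coefficients share the factor -6; dividing through by -6 gives  x y'' + (1 - x) y' + 5 y = 0.
This matches the Laguerre equation x y'' + (1 - x) y' + n y = 0 with n = 5; the polynomial solution is L_5(x).
With y = sum_k a_k x^k, matching x^k gives (k+1)k a_{k+1} + (k+1) a_{k+1} - k a_k + n a_k = 0, i.e. (k+1)^2 a_{k+1} = (k - n) a_k = (k - 5) a_k. The right side vanishes at k = 5, so the series terminates at degree 5.
Standard normalization L_n(0) = 1 gives a_0 = 1. Work upward with a_{k+1} = (k - 5) a_k / (k+1)^2:
  a_1 = (0 - 5)(1) / 1^2 = -5/1 = -5
  a_2 = (1 - 5)(-5) / 2^2 = 20/4 = 5
  a_3 = (2 - 5)(5) / 3^2 = -15/9 = -5/3
  a_4 = (3 - 5)(-5/3) / 4^2 = (10/3)/16 = 5/24
  a_5 = (4 - 5)(5/24) / 5^2 = (-5/24)/25 = -1/120
Hence L_5(x) = -x^5/120 + 5 x^4/24 - 5 x^3/3 + 5 x^2 - 5 x + 1.

L_5(x); series = -x^5/120 + 5 x^4/24 - 5 x^3/3 + 5 x^2 - 5 x + 1


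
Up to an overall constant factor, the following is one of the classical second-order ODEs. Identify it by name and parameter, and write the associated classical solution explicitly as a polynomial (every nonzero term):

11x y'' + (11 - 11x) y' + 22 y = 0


All three coefficients share the factor 11; dividing through by 11 gives  x y'' + (1 - x) y' + 2 y = 0.
This matches the Laguerre equation x y'' + (1 - x) y' + n y = 0 with n = 2; the polynomial solution is L_2(x).
With y = sum_k a_k x^k, matching x^k gives (k+1)k a_{k+1} + (k+1) a_{k+1} - k a_k + n a_k = 0, i.e. (k+1)^2 a_{k+1} = (k - n) a_k = (k - 2) a_k. The right side vanishes at k = 2, so the series terminates at degree 2.
Standard normalization L_n(0) = 1 gives a_0 = 1. Work upward with a_{k+1} = (k - 2) a_k / (k+1)^2:
  a_1 = (0 - 2)(1) / 1^2 = -2/1 = -2
  a_2 = (1 - 2)(-2) / 2^2 = 2/4 = 1/2
Hence L_2(x) = x^2/2 - 2 x + 1.

L_2(x); series = x^2/2 - 2 x + 1


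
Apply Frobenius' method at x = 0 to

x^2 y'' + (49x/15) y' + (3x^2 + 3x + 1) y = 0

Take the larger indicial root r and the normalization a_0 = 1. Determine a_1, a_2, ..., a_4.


Write in Frobenius form y'' + (p(x)/x) y' + (q(x)/x^2) y = 0:
  p(x) = 49/15,  q(x) = 3x^2 + 3x + 1.
Indicial equation: r(r-1) + (49/15) r + (1) = 0 -> roots r_1 = -3/5, r_2 = -5/3.
Take r = r_1 = -3/5. Let y(x) = x^r sum_{n>=0} a_n x^n with a_0 = 1.
Substitute y = x^r sum a_n x^n and match x^{r+n}. The recurrence is
  D(n) a_n + 3 a_{n-1} + 3 a_{n-2} = 0,  where D(n) = (r+n)(r+n-1) + (49/15)(r+n) + (1).
  a_n = [-3 a_{n-1} - 3 a_{n-2}] / D(n).
Since the indicial polynomial factors as (r - r_1)(r - r_2), D(n) = (r_1 + n - r_1)(r_1 + n - r_2) = n(n + 16/15).
Evaluating step by step (a_0 = 1):
  n = 1: D(1) = 1(1 + 16/15) = 31/15; numerator = -3(1) = -3; a_1 = (-3)/(31/15) = -45/31
  n = 2: D(2) = 2(2 + 16/15) = 92/15; numerator = -3(-45/31) - 3(1) = 42/31; a_2 = (42/31)/(92/15) = 315/1426
  n = 3: D(3) = 3(3 + 16/15) = 61/5; numerator = -3(315/1426) - 3(-45/31) = 5265/1426; a_3 = (5265/1426)/(61/5) = 26325/86986
  n = 4: D(4) = 4(4 + 16/15) = 304/15; numerator = -3(26325/86986) - 3(315/1426) = -2970/1891; a_4 = (-2970/1891)/(304/15) = -22275/287432

r = -3/5; a_0 = 1; a_1 = -45/31; a_2 = 315/1426; a_3 = 26325/86986; a_4 = -22275/287432


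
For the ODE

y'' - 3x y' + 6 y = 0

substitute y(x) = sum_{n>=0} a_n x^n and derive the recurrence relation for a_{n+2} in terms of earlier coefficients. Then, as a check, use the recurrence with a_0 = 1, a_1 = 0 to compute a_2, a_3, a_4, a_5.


Substitute y = sum_n a_n x^n.
y''(x) has coefficient (n+2)(n+1) a_{n+2} at x^n;
-3 x y'(x) has coefficient -3 n a_n at x^n (shift);
6 y(x) has coefficient 6 a_n at x^n.
Matching x^n: (n+2)(n+1) a_{n+2} + (-3n + 6) a_n = 0.
Thus a_{n+2} = (3n - 6) / ((n+1)(n+2)) * a_n.

Check with a_0 = 1, a_1 = 0 (apply the recurrence for n = 0, 1, 2, 3): a_0 = 1, a_1 = 0, a_2 = -3, a_3 = 0, a_4 = 0, a_5 = 0.

a_(n+2) = (3n - 6) / ((n+1)(n+2)) * a_n; check: a_0 = 1, a_1 = 0, a_2 = -3, a_3 = 0, a_4 = 0, a_5 = 0


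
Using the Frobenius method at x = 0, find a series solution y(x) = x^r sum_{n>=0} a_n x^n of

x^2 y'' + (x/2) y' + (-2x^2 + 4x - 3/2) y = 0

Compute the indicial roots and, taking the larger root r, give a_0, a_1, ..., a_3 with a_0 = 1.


Write in Frobenius form y'' + (p(x)/x) y' + (q(x)/x^2) y = 0:
  p(x) = 1/2,  q(x) = -2x^2 + 4x - 3/2.
Indicial equation: r(r-1) + (1/2) r + (-3/2) = 0 -> roots r_1 = 3/2, r_2 = -1.
Take r = r_1 = 3/2. Let y(x) = x^r sum_{n>=0} a_n x^n with a_0 = 1.
Substitute y = x^r sum a_n x^n and match x^{r+n}. The recurrence is
  D(n) a_n + 4 a_{n-1} - 2 a_{n-2} = 0,  where D(n) = (r+n)(r+n-1) + (1/2)(r+n) + (-3/2).
  a_n = [-4 a_{n-1} + 2 a_{n-2}] / D(n).
Since the indicial polynomial factors as (r - r_1)(r - r_2), D(n) = (r_1 + n - r_1)(r_1 + n - r_2) = n(n + 5/2).
Evaluating step by step (a_0 = 1):
  n = 1: D(1) = 1(1 + 5/2) = 7/2; numerator = -4(1) = -4; a_1 = (-4)/(7/2) = -8/7
  n = 2: D(2) = 2(2 + 5/2) = 9; numerator = -4(-8/7) + 2(1) = 46/7; a_2 = (46/7)/(9) = 46/63
  n = 3: D(3) = 3(3 + 5/2) = 33/2; numerator = -4(46/63) + 2(-8/7) = -328/63; a_3 = (-328/63)/(33/2) = -656/2079

r = 3/2; a_0 = 1; a_1 = -8/7; a_2 = 46/63; a_3 = -656/2079


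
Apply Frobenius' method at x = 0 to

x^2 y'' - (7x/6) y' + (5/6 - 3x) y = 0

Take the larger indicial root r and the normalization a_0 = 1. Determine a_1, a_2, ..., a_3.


Write in Frobenius form y'' + (p(x)/x) y' + (q(x)/x^2) y = 0:
  p(x) = -7/6,  q(x) = 5/6 - 3x.
Indicial equation: r(r-1) + (-7/6) r + (5/6) = 0 -> roots r_1 = 5/3, r_2 = 1/2.
Take r = r_1 = 5/3. Let y(x) = x^r sum_{n>=0} a_n x^n with a_0 = 1.
Substitute y = x^r sum a_n x^n and match x^{r+n}. The recurrence is
  D(n) a_n - 3 a_{n-1} = 0,  where D(n) = (r+n)(r+n-1) + (-7/6)(r+n) + (5/6).
  a_n = 3 / D(n) * a_{n-1}.
Since the indicial polynomial factors as (r - r_1)(r - r_2), D(n) = (r_1 + n - r_1)(r_1 + n - r_2) = n(n + 7/6).
Evaluating step by step (a_0 = 1):
  n = 1: D(1) = 1(1 + 7/6) = 13/6; numerator = 3(1) = 3; a_1 = (3)/(13/6) = 18/13
  n = 2: D(2) = 2(2 + 7/6) = 19/3; numerator = 3(18/13) = 54/13; a_2 = (54/13)/(19/3) = 162/247
  n = 3: D(3) = 3(3 + 7/6) = 25/2; numerator = 3(162/247) = 486/247; a_3 = (486/247)/(25/2) = 972/6175

r = 5/3; a_0 = 1; a_1 = 18/13; a_2 = 162/247; a_3 = 972/6175


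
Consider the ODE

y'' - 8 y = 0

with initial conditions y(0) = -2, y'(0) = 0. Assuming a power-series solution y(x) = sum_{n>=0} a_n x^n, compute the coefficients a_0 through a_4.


Ansatz: y(x) = sum_{n>=0} a_n x^n, so y'(x) = sum_{n>=1} n a_n x^(n-1) and y''(x) = sum_{n>=2} n(n-1) a_n x^(n-2).
Substitute into P(x) y'' + Q(x) y' + R(x) y = 0 with P(x) = 1, Q(x) = 0, R(x) = -8, and match powers of x.
Initial conditions: a_0 = -2, a_1 = 0.
Setting the coefficient of each power of x to zero and solving order by order (substituting the coefficients already found):
  x^0: 2 a_2 - 8 a_0 = 0  ->  2 a_2 = 8 a_0 = -16  ->  a_2 = -8
  x^1: 6 a_3 - 8 a_1 = 0  ->  6 a_3 = 8 a_1 = 0  ->  a_3 = 0
  x^2: 12 a_4 - 8 a_2 = 0  ->  12 a_4 = 8 a_2 = -64  ->  a_4 = -16/3
Truncated series: y(x) = -2 - 8 x^2 - (16/3) x^4 + O(x^5).

a_0 = -2; a_1 = 0; a_2 = -8; a_3 = 0; a_4 = -16/3


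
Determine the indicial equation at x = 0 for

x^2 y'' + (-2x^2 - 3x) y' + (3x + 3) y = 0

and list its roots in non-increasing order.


Divide by x^2 to reach normal form y'' + P_1(x) y' + P_2(x) y = 0 with P_1(x) = -2 - 3/x and P_2(x) = 3/x + 3/x^2.
x = 0 is a singular point because the y'-coefficient -2 - 3/x has a pole at x = 0 and the y-coefficient 3/x + 3/x^2 has a pole at x = 0.
It is a regular singular point because x P_1(x) = p(x) = -2x - 3 and x^2 P_2(x) = q(x) = 3x + 3 are polynomials, hence analytic at x = 0.
p(0) = -3,  q(0) = 3.
Indicial equation: r(r-1) + p(0) r + q(0) = 0, i.e. r^2 + (p(0) - 1) r + q(0) = 0, i.e. r^2 - 4 r + 3 = 0.
Discriminant: (-4)^2 - 4(3) = 4, so r = (4 ± 2)/2.
Solving: r_1 = 3, r_2 = 1.

indicial: r^2 - 4 r + 3 = 0; roots r_1 = 3, r_2 = 1


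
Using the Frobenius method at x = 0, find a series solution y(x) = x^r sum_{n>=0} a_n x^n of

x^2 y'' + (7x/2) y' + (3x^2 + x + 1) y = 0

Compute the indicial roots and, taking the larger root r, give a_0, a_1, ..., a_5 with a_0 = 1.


Write in Frobenius form y'' + (p(x)/x) y' + (q(x)/x^2) y = 0:
  p(x) = 7/2,  q(x) = 3x^2 + x + 1.
Indicial equation: r(r-1) + (7/2) r + (1) = 0 -> roots r_1 = -1/2, r_2 = -2.
Take r = r_1 = -1/2. Let y(x) = x^r sum_{n>=0} a_n x^n with a_0 = 1.
Substitute y = x^r sum a_n x^n and match x^{r+n}. The recurrence is
  D(n) a_n + 1 a_{n-1} + 3 a_{n-2} = 0,  where D(n) = (r+n)(r+n-1) + (7/2)(r+n) + (1).
  a_n = [-1 a_{n-1} - 3 a_{n-2}] / D(n).
Since the indicial polynomial factors as (r - r_1)(r - r_2), D(n) = (r_1 + n - r_1)(r_1 + n - r_2) = n(n + 3/2).
Evaluating step by step (a_0 = 1):
  n = 1: D(1) = 1(1 + 3/2) = 5/2; numerator = -1(1) = -1; a_1 = (-1)/(5/2) = -2/5
  n = 2: D(2) = 2(2 + 3/2) = 7; numerator = -1(-2/5) - 3(1) = -13/5; a_2 = (-13/5)/(7) = -13/35
  n = 3: D(3) = 3(3 + 3/2) = 27/2; numerator = -1(-13/35) - 3(-2/5) = 11/7; a_3 = (11/7)/(27/2) = 22/189
  n = 4: D(4) = 4(4 + 3/2) = 22; numerator = -1(22/189) - 3(-13/35) = 943/945; a_4 = (943/945)/(22) = 943/20790
  n = 5: D(5) = 5(5 + 3/2) = 65/2; numerator = -1(943/20790) - 3(22/189) = -8203/20790; a_5 = (-8203/20790)/(65/2) = -631/51975

r = -1/2; a_0 = 1; a_1 = -2/5; a_2 = -13/35; a_3 = 22/189; a_4 = 943/20790; a_5 = -631/51975


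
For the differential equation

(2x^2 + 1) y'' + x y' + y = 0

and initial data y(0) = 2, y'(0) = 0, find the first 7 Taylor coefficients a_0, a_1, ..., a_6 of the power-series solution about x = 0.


Ansatz: y(x) = sum_{n>=0} a_n x^n, so y'(x) = sum_{n>=1} n a_n x^(n-1) and y''(x) = sum_{n>=2} n(n-1) a_n x^(n-2).
Substitute into P(x) y'' + Q(x) y' + R(x) y = 0 with P(x) = 2x^2 + 1, Q(x) = x, R(x) = 1, and match powers of x.
Initial conditions: a_0 = 2, a_1 = 0.
Setting the coefficient of each power of x to zero and solving order by order (substituting the coefficients already found):
  x^0: 2 a_2 + a_0 = 0  ->  2 a_2 = -a_0 = -2  ->  a_2 = -1
  x^1: 6 a_3 + 2 a_1 = 0  ->  6 a_3 = -2 a_1 = 0  ->  a_3 = 0
  x^2: 12 a_4 + 7 a_2 = 0  ->  12 a_4 = -7 a_2 = 7  ->  a_4 = 7/12
  x^3: 20 a_5 + 16 a_3 = 0  ->  20 a_5 = -16 a_3 = 0  ->  a_5 = 0
  x^4: 30 a_6 + 29 a_4 = 0  ->  30 a_6 = -29 a_4 = -203/12  ->  a_6 = -203/360
Truncated series: y(x) = 2 - x^2 + (7/12) x^4 - (203/360) x^6 + O(x^7).

a_0 = 2; a_1 = 0; a_2 = -1; a_3 = 0; a_4 = 7/12; a_5 = 0; a_6 = -203/360


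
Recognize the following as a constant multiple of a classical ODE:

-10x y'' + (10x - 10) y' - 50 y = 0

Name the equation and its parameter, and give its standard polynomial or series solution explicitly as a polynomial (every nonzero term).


All three coefficients share the factor -10; dividing through by -10 gives  x y'' + (1 - x) y' + 5 y = 0.
This matches the Laguerre equation x y'' + (1 - x) y' + n y = 0 with n = 5; the polynomial solution is L_5(x).
With y = sum_k a_k x^k, matching x^k gives (k+1)k a_{k+1} + (k+1) a_{k+1} - k a_k + n a_k = 0, i.e. (k+1)^2 a_{k+1} = (k - n) a_k = (k - 5) a_k. The right side vanishes at k = 5, so the series terminates at degree 5.
Standard normalization L_n(0) = 1 gives a_0 = 1. Work upward with a_{k+1} = (k - 5) a_k / (k+1)^2:
  a_1 = (0 - 5)(1) / 1^2 = -5/1 = -5
  a_2 = (1 - 5)(-5) / 2^2 = 20/4 = 5
  a_3 = (2 - 5)(5) / 3^2 = -15/9 = -5/3
  a_4 = (3 - 5)(-5/3) / 4^2 = (10/3)/16 = 5/24
  a_5 = (4 - 5)(5/24) / 5^2 = (-5/24)/25 = -1/120
Hence L_5(x) = -x^5/120 + 5 x^4/24 - 5 x^3/3 + 5 x^2 - 5 x + 1.

L_5(x); series = -x^5/120 + 5 x^4/24 - 5 x^3/3 + 5 x^2 - 5 x + 1


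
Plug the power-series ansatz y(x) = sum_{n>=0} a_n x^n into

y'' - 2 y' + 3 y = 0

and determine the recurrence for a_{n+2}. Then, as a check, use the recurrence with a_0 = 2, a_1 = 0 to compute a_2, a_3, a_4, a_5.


Substitute y = sum_n a_n x^n.
y''(x) has coefficient (n+2)(n+1) a_{n+2} at x^n;
-2 y'(x) has coefficient -2 (n+1) a_{n+1} at x^n;
3 y(x) has coefficient 3 a_n at x^n.
Matching x^n: (n+2)(n+1) a_{n+2} - 2 (n+1) a_{n+1} + 3 a_n = 0.
Thus a_{n+2} = [2 (n+1) a_{n+1} - 3 a_n] / ((n+1)(n+2)).

Check with a_0 = 2, a_1 = 0 (apply the recurrence for n = 0, 1, 2, 3): a_0 = 2, a_1 = 0, a_2 = -3, a_3 = -2, a_4 = -1/4, a_5 = 1/5.

a_(n+2) = [2 (n+1) a_(n+1) - 3 a_n] / ((n+1)(n+2)); check: a_0 = 2, a_1 = 0, a_2 = -3, a_3 = -2, a_4 = -1/4, a_5 = 1/5


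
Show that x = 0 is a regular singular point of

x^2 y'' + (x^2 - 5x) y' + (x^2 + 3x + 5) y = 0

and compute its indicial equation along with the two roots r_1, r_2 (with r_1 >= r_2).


Divide by x^2 to reach normal form y'' + P_1(x) y' + P_2(x) y = 0 with P_1(x) = 1 - 5/x and P_2(x) = 1 + 3/x + 5/x^2.
x = 0 is a singular point because the y'-coefficient 1 - 5/x has a pole at x = 0 and the y-coefficient 1 + 3/x + 5/x^2 has a pole at x = 0.
It is a regular singular point because x P_1(x) = p(x) = x - 5 and x^2 P_2(x) = q(x) = x^2 + 3x + 5 are polynomials, hence analytic at x = 0.
p(0) = -5,  q(0) = 5.
Indicial equation: r(r-1) + p(0) r + q(0) = 0, i.e. r^2 + (p(0) - 1) r + q(0) = 0, i.e. r^2 - 6 r + 5 = 0.
Discriminant: (-6)^2 - 4(5) = 16, so r = (6 ± 4)/2.
Solving: r_1 = 5, r_2 = 1.

indicial: r^2 - 6 r + 5 = 0; roots r_1 = 5, r_2 = 1


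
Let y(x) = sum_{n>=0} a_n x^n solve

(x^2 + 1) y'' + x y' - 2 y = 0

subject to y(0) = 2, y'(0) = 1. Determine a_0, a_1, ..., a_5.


Ansatz: y(x) = sum_{n>=0} a_n x^n, so y'(x) = sum_{n>=1} n a_n x^(n-1) and y''(x) = sum_{n>=2} n(n-1) a_n x^(n-2).
Substitute into P(x) y'' + Q(x) y' + R(x) y = 0 with P(x) = x^2 + 1, Q(x) = x, R(x) = -2, and match powers of x.
Initial conditions: a_0 = 2, a_1 = 1.
Setting the coefficient of each power of x to zero and solving order by order (substituting the coefficients already found):
  x^0: 2 a_2 - 2 a_0 = 0  ->  2 a_2 = 2 a_0 = 4  ->  a_2 = 2
  x^1: 6 a_3 - a_1 = 0  ->  6 a_3 = a_1 = 1  ->  a_3 = 1/6
  x^2: 12 a_4 + 2 a_2 = 0  ->  12 a_4 = -2 a_2 = -4  ->  a_4 = -1/3
  x^3: 20 a_5 + 7 a_3 = 0  ->  20 a_5 = -7 a_3 = -7/6  ->  a_5 = -7/120
Truncated series: y(x) = 2 + x + 2 x^2 + (1/6) x^3 - (1/3) x^4 - (7/120) x^5 + O(x^6).

a_0 = 2; a_1 = 1; a_2 = 2; a_3 = 1/6; a_4 = -1/3; a_5 = -7/120
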